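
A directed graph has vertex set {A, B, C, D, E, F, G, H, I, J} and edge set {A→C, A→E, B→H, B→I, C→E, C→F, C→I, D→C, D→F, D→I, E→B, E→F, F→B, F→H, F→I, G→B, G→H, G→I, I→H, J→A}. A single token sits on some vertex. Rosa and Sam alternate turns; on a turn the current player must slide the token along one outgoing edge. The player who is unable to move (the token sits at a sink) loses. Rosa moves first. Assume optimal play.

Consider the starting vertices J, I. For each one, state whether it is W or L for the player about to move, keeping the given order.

J: L, I: W

Work bottom-up. With no move the player to move loses. Otherwise the position is W if at least one move leads to an L position for the opponent, and L if every move leads to a W.
Every edge goes from a vertex to one that appears earlier in the order H, I, B, F, E, G, C, D, A, J, so processing vertices in that order labels each vertex after all of its successors.
H: no outgoing edge → L
I: →H(L), so W
B: →H(L), so W
F: →H(L), so W
E: →F(W), B(W) — all W, so L
G: →H(L), so W
C: →E(L), so W
D: →C(W), F(W), I(W) — all W, so L
A: →E(L), so W
J: →A(W) only, which is W, so L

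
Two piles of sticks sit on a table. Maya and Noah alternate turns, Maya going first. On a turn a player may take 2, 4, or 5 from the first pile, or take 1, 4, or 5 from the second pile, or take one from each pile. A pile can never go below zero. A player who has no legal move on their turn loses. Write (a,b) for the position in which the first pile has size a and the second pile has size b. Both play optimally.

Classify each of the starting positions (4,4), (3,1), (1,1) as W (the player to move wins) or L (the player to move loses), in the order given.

Use the standard recursion: the mover loses at a terminal position; elsewhere, the mover wins exactly when some move hands the opponent an L position.
No move ever increases a pile, so every position that can arise here has a ≤ 4 and b ≤ 4; it is enough to label the cells with 0 ≤ a ≤ 4 and 0 ≤ b ≤ 4.
Every move lowers a or b (never raises either), so fill the grid row by row in increasing a, and left to right within a row: each cell's successors are then already labelled.
      b=0  b=1  b=2  b=3  b=4
a=0:    L    W    L    W    W
a=1:    L    W    L    W    W
a=2:    W    W    W    W    L
a=3:    W    L    W    L    W
a=4:    W    L    W    L    W
Cells with no legal move (terminal, hence L): (0,0), (1,0).
The remaining L cells, each justified by listing all of its moves:
(0,2): the only move is to (0,1)(W), a W ⇒ L
(1,2): moves to (1,1)(W), (0,1)(W); every one is W ⇒ L
(2,4): moves to (0,4)(W), (2,3)(W), (2,0)(W), (1,3)(W); every one is W ⇒ L
(3,1): moves to (1,1)(W), (3,0)(W), (2,0)(W); every one is W ⇒ L
(3,3): moves to (1,3)(W), (3,2)(W), (2,2)(W); every one is W ⇒ L
(4,1): moves to (2,1)(W), (0,1)(W), (4,0)(W), (3,0)(W); every one is W ⇒ L
(4,3): moves to (2,3)(W), (0,3)(W), (4,2)(W), (3,2)(W); every one is W ⇒ L
Every other cell has at least one move into one of the L cells above, so it is W.
(4,4): the move to (2,4) reaches an L cell, so W
(3,1): one of the L cells justified above, so L
(1,1): the move to (1,0) reaches an L cell, so W

(4,4): W, (3,1): L, (1,1): W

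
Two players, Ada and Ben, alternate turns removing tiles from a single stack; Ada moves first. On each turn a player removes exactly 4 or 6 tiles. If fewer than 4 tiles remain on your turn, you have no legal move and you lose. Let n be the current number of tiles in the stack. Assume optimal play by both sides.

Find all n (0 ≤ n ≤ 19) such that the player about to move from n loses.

0, 1, 2, 3, 10, 11, 12, 13

Positions with no move are L. A position that does have a move is losing for the player to move precisely when every available move leads to a winning position for the opponent. Fill in the labels:
n=0: no move → L
n=1: no move → L
n=2: no move → L
n=3: no move → L
n=4: →0(L), so W
n=5: →1(L), so W
n=6: →2(L), so W
n=7: →3(L), so W
n=8: →2(L), so W
n=9: →3(L), so W
n=10: →6(W), 4(W) — all W, so L
n=11: →7(W), 5(W) — all W, so L
n=12: →8(W), 6(W) — all W, so L
n=13: →9(W), 7(W) — all W, so L
n=14: →10(L), so W
n=15: →11(L), so W
n=16: →12(L), so W
n=17: →13(L), so W
n=18: →12(L), so W
n=19: →13(L), so W
Reading off the rows marked L gives the requested list; there are 8 such values of n.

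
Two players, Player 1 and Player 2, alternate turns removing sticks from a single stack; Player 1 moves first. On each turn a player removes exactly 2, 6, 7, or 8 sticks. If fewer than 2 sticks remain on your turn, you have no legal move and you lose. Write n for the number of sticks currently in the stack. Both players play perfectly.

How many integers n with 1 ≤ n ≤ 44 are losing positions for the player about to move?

Work bottom-up. With no move the player to move loses. Otherwise the position is W if at least one move leads to an L position for the opponent, and L if every move leads to a W.
n=0: no move → L
n=1: no move → L
n=2: reaches L-position 0 → W
n=3: reaches L-position 1 → W
n=4: only reaches 2(W), which is W → L
n=5: only reaches 3(W), which is W → L
n=6: reaches L-position 4 → W
n=7: reaches L-position 5 → W
n=8: reaches L-position 1 → W
n=9: reaches L-position 1 → W
n=10: reaches L-position 4 → W
n=11: reaches L-position 5 → W
n=12: reaches L-position 5 → W
n=13: reaches L-position 5 → W
n=14: only reaches 12(W), 8(W), 7(W), 6(W), all W → L
n=15: only reaches 13(W), 9(W), 8(W), 7(W), all W → L
n=16: reaches L-position 14 → W
n=17: reaches L-position 15 → W
n=18: only reaches 16(W), 12(W), 11(W), 10(W), all W → L
n=19: only reaches 17(W), 13(W), 12(W), 11(W), all W → L
n=20: reaches L-position 18 → W
n=21: reaches L-position 19 → W
n=22: reaches L-position 15 → W
n=23: reaches L-position 15 → W
n=24: reaches L-position 18 → W
n=25: reaches L-position 19 → W
n=26: reaches L-position 19 → W
n=27: reaches L-position 19 → W
n=28: only reaches 26(W), 22(W), 21(W), 20(W), all W → L
n=29: only reaches 27(W), 23(W), 22(W), 21(W), all W → L
n=30: reaches L-position 28 → W
n=31: reaches L-position 29 → W
n=32: only reaches 30(W), 26(W), 25(W), 24(W), all W → L
n=33: only reaches 31(W), 27(W), 26(W), 25(W), all W → L
n=34: reaches L-position 32 → W
n=35: reaches L-position 33 → W
n=36: reaches L-position 29 → W
n=37: reaches L-position 29 → W
n=38: reaches L-position 32 → W
n=39: reaches L-position 33 → W
n=40: reaches L-position 33 → W
n=41: reaches L-position 33 → W
n=42: only reaches 40(W), 36(W), 35(W), 34(W), all W → L
n=43: only reaches 41(W), 37(W), 36(W), 35(W), all W → L
n=44: reaches L-position 42 → W
L entries with 1 ≤ n ≤ 44 (n=0 is outside the asked range and is not counted): n = 1, 4, 5, 14, 15, 18, 19, 28, 29, 32, 33, 42, 43; that makes 13.

13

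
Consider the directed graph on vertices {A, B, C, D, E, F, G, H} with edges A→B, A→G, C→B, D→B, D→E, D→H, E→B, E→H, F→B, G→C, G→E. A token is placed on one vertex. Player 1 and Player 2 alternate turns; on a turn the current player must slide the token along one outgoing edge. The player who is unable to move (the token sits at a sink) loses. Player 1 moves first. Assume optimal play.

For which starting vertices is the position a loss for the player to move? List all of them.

B, G, H

Work bottom-up. With no move the player to move loses. Otherwise the position is W if at least one move leads to an L position for the opponent, and L if every move leads to a W.
Every edge goes from a vertex to one that appears earlier in the order H, B, E, D, C, G, F, A, so processing vertices in that order labels each vertex after all of its successors.
H: no outgoing edge → L
B: no outgoing edge → L
E: →B(L), so W
D: →B(L), so W
C: →B(L), so W
G: →C(W), E(W) — all W, so L
F: →B(L), so W
A: →G(L), so W
Reading off the rows marked L gives the requested list; there are 3 such vertices.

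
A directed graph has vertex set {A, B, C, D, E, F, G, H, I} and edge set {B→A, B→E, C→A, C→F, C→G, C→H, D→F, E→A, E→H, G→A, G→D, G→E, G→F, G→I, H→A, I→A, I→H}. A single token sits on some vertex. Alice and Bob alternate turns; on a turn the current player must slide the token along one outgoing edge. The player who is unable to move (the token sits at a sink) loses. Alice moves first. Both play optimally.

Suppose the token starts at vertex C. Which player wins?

Alice wins.

Label each position W (a win for the player to move) or L (a loss). A position with no legal move is L; any other position is W exactly when some move reaches an L, and L when every move reaches a W.
Every edge goes from a vertex to one that appears earlier in the order A, F, H, I, D, E, G, B, C, so processing vertices in that order labels each vertex after all of its successors.
A: no outgoing edge → L
F: no outgoing edge → L
H: W (go to A, an L position)
I: W (go to A, an L position)
D: W (go to F, an L position)
E: W (go to A, an L position)
G: W (go to F, an L position)
B: W (go to A, an L position)
C: W (go to F, an L position)
From C Alice can move to F, reaching an L position.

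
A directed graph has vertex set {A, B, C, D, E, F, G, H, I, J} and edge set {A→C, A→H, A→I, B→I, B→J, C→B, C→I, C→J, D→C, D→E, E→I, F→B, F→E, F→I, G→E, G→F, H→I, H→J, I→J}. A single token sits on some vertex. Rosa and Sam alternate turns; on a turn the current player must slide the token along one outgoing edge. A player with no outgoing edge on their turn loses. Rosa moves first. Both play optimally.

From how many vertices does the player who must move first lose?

Work bottom-up. With no move the player to move loses. Otherwise the position is W if at least one move leads to an L position for the opponent, and L if every move leads to a W.
Every edge goes from a vertex to one that appears earlier in the order J, I, B, C, E, F, H, D, A, G, so processing vertices in that order labels each vertex after all of its successors.
J: no outgoing edge → L
I: reaches L-position J → W
B: reaches L-position J → W
C: reaches L-position J → W
E: only reaches I(W), which is W → L
F: reaches L-position E → W
H: reaches L-position J → W
D: reaches L-position E → W
A: only reaches H(W), C(W), I(W), all W → L
G: reaches L-position E → W
The L vertices are A, E, J; that is 3 in all.

3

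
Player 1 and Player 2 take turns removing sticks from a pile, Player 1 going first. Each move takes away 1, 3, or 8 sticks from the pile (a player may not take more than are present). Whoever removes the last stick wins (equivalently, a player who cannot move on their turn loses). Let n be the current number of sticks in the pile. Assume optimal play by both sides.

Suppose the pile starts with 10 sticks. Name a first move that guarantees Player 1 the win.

Work bottom-up. With no move the player to move loses. Otherwise the position is W if at least one move leads to an L position for the opponent, and L if every move leads to a W.
n=0: no move → L
n=1: W (go to 0, an L position)
n=2: L (sole option 1(W) is W)
n=3: W (go to 2, an L position)
n=4: L (options 3(W), 1(W) are all W)
n=5: W (go to 4, an L position)
n=6: L (options 5(W), 3(W) are all W)
n=7: W (go to 6, an L position)
n=8: W (go to 0, an L position)
n=9: W (go to 6, an L position)
n=10: W (go to 2, an L position)
From 10, the L positions reachable in one move are: 2.

Remove 8, leaving 2.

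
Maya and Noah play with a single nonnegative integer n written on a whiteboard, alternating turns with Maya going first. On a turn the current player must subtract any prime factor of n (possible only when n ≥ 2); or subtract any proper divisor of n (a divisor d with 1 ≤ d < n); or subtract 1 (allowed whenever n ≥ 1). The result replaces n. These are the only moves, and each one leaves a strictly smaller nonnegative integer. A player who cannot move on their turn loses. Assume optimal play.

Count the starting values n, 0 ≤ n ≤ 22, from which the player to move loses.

Build the W/L table. Terminal = L. A non-terminal position is W if it has a move to some L; otherwise it is L.
n=0: no move → L
n=1: can move to 0, which is L ⇒ W
n=2: can move to 0, which is L ⇒ W
n=3: can move to 0, which is L ⇒ W
n=4: moves to 2(W), 3(W); every one is W ⇒ L
n=5: can move to 0, which is L ⇒ W
n=6: can move to 4, which is L ⇒ W
n=7: can move to 0, which is L ⇒ W
n=8: can move to 4, which is L ⇒ W
n=9: moves to 6(W), 8(W); every one is W ⇒ L
n=10: can move to 9, which is L ⇒ W
n=11: can move to 0, which is L ⇒ W
n=12: can move to 9, which is L ⇒ W
n=13: can move to 0, which is L ⇒ W
n=14: moves to 7(W), 12(W), 13(W); every one is W ⇒ L
n=15: can move to 14, which is L ⇒ W
n=16: can move to 14, which is L ⇒ W
n=17: can move to 0, which is L ⇒ W
n=18: can move to 9, which is L ⇒ W
n=19: can move to 0, which is L ⇒ W
n=20: moves to 10(W), 15(W), 16(W), 18(W), 19(W); every one is W ⇒ L
n=21: can move to 14, which is L ⇒ W
n=22: can move to 20, which is L ⇒ W
L entries with 0 ≤ n ≤ 22: n = 0, 4, 9, 14, 20; that makes 5.

5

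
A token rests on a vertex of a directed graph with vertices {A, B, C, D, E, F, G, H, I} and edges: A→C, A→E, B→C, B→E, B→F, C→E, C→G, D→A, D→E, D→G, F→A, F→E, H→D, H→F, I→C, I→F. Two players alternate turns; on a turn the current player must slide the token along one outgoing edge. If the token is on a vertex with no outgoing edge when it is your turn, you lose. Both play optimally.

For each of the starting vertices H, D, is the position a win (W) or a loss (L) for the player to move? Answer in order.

H: L, D: W

Classify positions by backward induction: terminal positions (no move available) are L. From any other position, the mover wins iff some move reaches an L.
Every edge goes from a vertex to one that appears earlier in the order G, E, C, A, F, D, I, B, H, so processing vertices in that order labels each vertex after all of its successors.
G: no outgoing edge → L
E: no outgoing edge → L
C: reaches L-position E → W
A: reaches L-position E → W
F: reaches L-position E → W
D: reaches L-position E → W
I: only reaches F(W), C(W), all W → L
B: reaches L-position E → W
H: only reaches D(W), F(W), all W → L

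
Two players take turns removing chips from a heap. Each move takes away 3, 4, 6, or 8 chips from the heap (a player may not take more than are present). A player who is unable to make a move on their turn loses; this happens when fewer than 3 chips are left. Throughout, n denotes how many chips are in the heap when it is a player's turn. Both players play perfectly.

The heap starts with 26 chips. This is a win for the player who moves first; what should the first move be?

Remove 3, leaving 23.

Use the standard recursion: the mover loses at a terminal position; elsewhere, the mover wins exactly when some move hands the opponent an L position.
n=0: no move → L
n=1: no move → L
n=2: no move → L
n=3: →0(L), so W
n=4: →1(L), so W
n=5: →2(L), so W
n=6: →2(L), so W
n=7: →1(L), so W
n=8: →2(L), so W
n=9: →1(L), so W
n=10: →2(L), so W
n=11: →8(W), 7(W), 5(W), 3(W) — all W, so L
n=12: →9(W), 8(W), 6(W), 4(W) — all W, so L
n=13: →10(W), 9(W), 7(W), 5(W) — all W, so L
n=14: →11(L), so W
n=15: →12(L), so W
n=16: →13(L), so W
n=17: →13(L), so W
n=18: →12(L), so W
n=19: →13(L), so W
n=20: →12(L), so W
n=21: →13(L), so W
n=22: →19(W), 18(W), 16(W), 14(W) — all W, so L
n=23: →20(W), 19(W), 17(W), 15(W) — all W, so L
n=24: →21(W), 20(W), 18(W), 16(W) — all W, so L
n=25: →22(L), so W
n=26: →23(L), so W
From 26, the L positions reachable in one move are: 23, 22. Any move reaching one of these is winning.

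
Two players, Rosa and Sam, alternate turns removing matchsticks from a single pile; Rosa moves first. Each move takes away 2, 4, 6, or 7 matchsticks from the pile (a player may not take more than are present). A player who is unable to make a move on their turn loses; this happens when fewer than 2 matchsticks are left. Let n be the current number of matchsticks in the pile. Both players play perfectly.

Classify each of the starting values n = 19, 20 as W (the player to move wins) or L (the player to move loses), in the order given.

Label each position W (a win for the player to move) or L (a loss). A position with no legal move is L; any other position is W exactly when some move reaches an L, and L when every move reaches a W.
n=0: no move → L
n=1: no move → L
n=2: can move to 0, which is L ⇒ W
n=3: can move to 1, which is L ⇒ W
n=4: can move to 0, which is L ⇒ W
n=5: can move to 1, which is L ⇒ W
n=6: can move to 0, which is L ⇒ W
n=7: can move to 1, which is L ⇒ W
n=8: can move to 1, which is L ⇒ W
n=9: moves to 7(W), 5(W), 3(W), 2(W); every one is W ⇒ L
n=10: moves to 8(W), 6(W), 4(W), 3(W); every one is W ⇒ L
n=11: can move to 9, which is L ⇒ W
n=12: can move to 10, which is L ⇒ W
n=13: can move to 9, which is L ⇒ W
n=14: can move to 10, which is L ⇒ W
n=15: can move to 9, which is L ⇒ W
n=16: can move to 10, which is L ⇒ W
n=17: can move to 10, which is L ⇒ W
n=18: moves to 16(W), 14(W), 12(W), 11(W); every one is W ⇒ L
n=19: moves to 17(W), 15(W), 13(W), 12(W); every one is W ⇒ L
n=20: can move to 18, which is L ⇒ W

19: L, 20: W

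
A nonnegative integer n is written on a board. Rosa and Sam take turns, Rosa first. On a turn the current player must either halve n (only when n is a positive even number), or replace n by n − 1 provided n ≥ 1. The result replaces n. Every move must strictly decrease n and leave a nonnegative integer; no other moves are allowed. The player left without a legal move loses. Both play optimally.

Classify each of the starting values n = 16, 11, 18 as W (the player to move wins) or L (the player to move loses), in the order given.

16: W, 11: L, 18: W

Classify positions by backward induction: terminal positions (no move available) are L. From any other position, the mover wins iff some move reaches an L.
n=0: no move → L
n=1: →0(L), so W
n=2: →1(W) only, which is W, so L
n=3: →2(L), so W
n=4: →2(L), so W
n=5: →4(W) only, which is W, so L
n=6: →5(L), so W
n=7: →6(W) only, which is W, so L
n=8: →7(L), so W
n=9: →8(W) only, which is W, so L
n=10: →5(L), so W
n=11: →10(W) only, which is W, so L
n=12: →11(L), so W
n=13: →12(W) only, which is W, so L
n=14: →7(L), so W
n=15: →14(W) only, which is W, so L
n=16: →15(L), so W
n=17: →16(W) only, which is W, so L
n=18: →9(L), so W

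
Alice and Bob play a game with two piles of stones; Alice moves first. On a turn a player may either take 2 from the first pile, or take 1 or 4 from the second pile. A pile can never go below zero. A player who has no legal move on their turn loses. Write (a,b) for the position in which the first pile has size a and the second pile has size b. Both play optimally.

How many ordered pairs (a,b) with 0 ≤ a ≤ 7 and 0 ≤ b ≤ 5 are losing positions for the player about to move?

Label each position W (a win for the player to move) or L (a loss). A position with no legal move is L; any other position is W exactly when some move reaches an L, and L when every move reaches a W.
Every move lowers a or b (never raises either), so fill the grid row by row in increasing a, and left to right within a row: each cell's successors are then already labelled.
      b=0  b=1  b=2  b=3  b=4  b=5
a=0:    L    W    L    W    W    L
a=1:    L    W    L    W    W    L
a=2:    W    L    W    L    W    W
a=3:    W    L    W    L    W    W
a=4:    L    W    L    W    W    L
a=5:    L    W    L    W    W    L
a=6:    W    L    W    L    W    W
a=7:    W    L    W    L    W    W
Cells with no legal move (terminal, hence L): (0,0), (1,0).
The remaining L cells, each justified by listing all of its moves:
(0,2): only reaches (0,1)(W), which is W → L
(0,5): only reaches (0,4)(W), (0,1)(W), all W → L
(1,2): only reaches (1,1)(W), which is W → L
(1,5): only reaches (1,4)(W), (1,1)(W), all W → L
(2,1): only reaches (0,1)(W), (2,0)(W), all W → L
(2,3): only reaches (0,3)(W), (2,2)(W), all W → L
(3,1): only reaches (1,1)(W), (3,0)(W), all W → L
(3,3): only reaches (1,3)(W), (3,2)(W), all W → L
(4,0): only reaches (2,0)(W), which is W → L
(4,2): only reaches (2,2)(W), (4,1)(W), all W → L
(4,5): only reaches (2,5)(W), (4,4)(W), (4,1)(W), all W → L
(5,0): only reaches (3,0)(W), which is W → L
(5,2): only reaches (3,2)(W), (5,1)(W), all W → L
(5,5): only reaches (3,5)(W), (5,4)(W), (5,1)(W), all W → L
(6,1): only reaches (4,1)(W), (6,0)(W), all W → L
(6,3): only reaches (4,3)(W), (6,2)(W), all W → L
(7,1): only reaches (5,1)(W), (7,0)(W), all W → L
(7,3): only reaches (5,3)(W), (7,2)(W), all W → L
Every other cell has at least one move into one of the L cells above, so it is W.
L cells per row: a=0: 3, a=1: 3, a=2: 2, a=3: 2, a=4: 3, a=5: 3, a=6: 2, a=7: 2; total 20.

20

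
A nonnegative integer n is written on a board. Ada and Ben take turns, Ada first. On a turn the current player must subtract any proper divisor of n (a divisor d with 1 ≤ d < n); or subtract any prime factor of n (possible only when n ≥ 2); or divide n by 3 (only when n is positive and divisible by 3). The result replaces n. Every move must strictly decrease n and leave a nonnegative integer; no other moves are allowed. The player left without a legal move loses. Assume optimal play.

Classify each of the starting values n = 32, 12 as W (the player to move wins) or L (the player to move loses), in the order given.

Work bottom-up. With no move the player to move loses. Otherwise the position is W if at least one move leads to an L position for the opponent, and L if every move leads to a W.
n=0: no move → L
n=1: no move → L
n=2: W (go to 0, an L position)
n=3: W (go to 0, an L position)
n=4: L (options 2(W), 3(W) are all W)
n=5: W (go to 0, an L position)
n=6: W (go to 4, an L position)
n=7: W (go to 0, an L position)
n=8: W (go to 4, an L position)
n=9: L (options 3(W), 6(W), 8(W) are all W)
n=10: W (go to 9, an L position)
n=11: W (go to 0, an L position)
n=12: W (go to 4, an L position)
n=13: W (go to 0, an L position)
n=14: L (options 7(W), 12(W), 13(W) are all W)
n=15: W (go to 14, an L position)
n=16: W (go to 14, an L position)
n=17: W (go to 0, an L position)
n=18: W (go to 9, an L position)
n=19: W (go to 0, an L position)
n=20: L (options 10(W), 15(W), 16(W), 18(W), 19(W) are all W)
n=21: W (go to 14, an L position)
n=22: W (go to 20, an L position)
n=23: W (go to 0, an L position)
n=24: W (go to 20, an L position)
n=25: W (go to 20, an L position)
n=26: L (options 13(W), 24(W), 25(W) are all W)
n=27: W (go to 9, an L position)
n=28: W (go to 14, an L position)
n=29: W (go to 0, an L position)
n=30: W (go to 20, an L position)
n=31: W (go to 0, an L position)
n=32: L (options 16(W), 24(W), 28(W), 30(W), 31(W) are all W)

32: L, 12: W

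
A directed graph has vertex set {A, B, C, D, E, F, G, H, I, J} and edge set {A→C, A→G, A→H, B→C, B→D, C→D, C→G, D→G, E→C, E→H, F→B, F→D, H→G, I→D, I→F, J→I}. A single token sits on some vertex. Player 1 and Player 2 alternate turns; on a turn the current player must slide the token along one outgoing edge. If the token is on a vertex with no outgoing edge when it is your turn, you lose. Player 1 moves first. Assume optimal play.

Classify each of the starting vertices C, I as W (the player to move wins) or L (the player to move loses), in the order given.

C: W, I: L

Classify positions by backward induction: terminal positions (no move available) are L. From any other position, the mover wins iff some move reaches an L.
Every edge goes from a vertex to one that appears earlier in the order G, D, C, H, B, E, F, A, I, J, so processing vertices in that order labels each vertex after all of its successors.
G: no outgoing edge → L
D: W (go to G, an L position)
C: W (go to G, an L position)
H: W (go to G, an L position)
B: L (options C(W), D(W) are all W)
E: L (options H(W), C(W) are all W)
F: W (go to B, an L position)
A: W (go to G, an L position)
I: L (options F(W), D(W) are all W)
J: W (go to I, an L position)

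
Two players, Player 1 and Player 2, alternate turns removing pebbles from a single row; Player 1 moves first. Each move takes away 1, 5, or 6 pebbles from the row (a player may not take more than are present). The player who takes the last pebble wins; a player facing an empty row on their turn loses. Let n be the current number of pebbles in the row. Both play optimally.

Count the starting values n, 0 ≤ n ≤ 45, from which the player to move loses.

13

Classify positions by backward induction: terminal positions (no move available) are L. From any other position, the mover wins iff some move reaches an L.
n=0: no move → L
n=1: W (go to 0, an L position)
n=2: L (sole option 1(W) is W)
n=3: W (go to 2, an L position)
n=4: L (sole option 3(W) is W)
n=5: W (go to 4, an L position)
n=6: W (go to 0, an L position)
n=7: W (go to 2, an L position)
n=8: W (go to 2, an L position)
n=9: W (go to 4, an L position)
n=10: W (go to 4, an L position)
n=11: L (options 10(W), 6(W), 5(W) are all W)
n=12: W (go to 11, an L position)
n=13: L (options 12(W), 8(W), 7(W) are all W)
n=14: W (go to 13, an L position)
n=15: L (options 14(W), 10(W), 9(W) are all W)
n=16: W (go to 15, an L position)
n=17: W (go to 11, an L position)
n=18: W (go to 13, an L position)
n=19: W (go to 13, an L position)
n=20: W (go to 15, an L position)
n=21: W (go to 15, an L position)
n=22: L (options 21(W), 17(W), 16(W) are all W)
n=23: W (go to 22, an L position)
n=24: L (options 23(W), 19(W), 18(W) are all W)
n=25: W (go to 24, an L position)
n=26: L (options 25(W), 21(W), 20(W) are all W)
n=27: W (go to 26, an L position)
n=28: W (go to 22, an L position)
n=29: W (go to 24, an L position)
n=30: W (go to 24, an L position)
n=31: W (go to 26, an L position)
n=32: W (go to 26, an L position)
n=33: L (options 32(W), 28(W), 27(W) are all W)
n=34: W (go to 33, an L position)
n=35: L (options 34(W), 30(W), 29(W) are all W)
n=36: W (go to 35, an L position)
n=37: L (options 36(W), 32(W), 31(W) are all W)
n=38: W (go to 37, an L position)
n=39: W (go to 33, an L position)
n=40: W (go to 35, an L position)
n=41: W (go to 35, an L position)
n=42: W (go to 37, an L position)
n=43: W (go to 37, an L position)
n=44: L (options 43(W), 39(W), 38(W) are all W)
n=45: W (go to 44, an L position)
L entries with 0 ≤ n ≤ 45: n = 0, 2, 4, 11, 13, 15, 22, 24, 26, 33, 35, 37, 44; that makes 13.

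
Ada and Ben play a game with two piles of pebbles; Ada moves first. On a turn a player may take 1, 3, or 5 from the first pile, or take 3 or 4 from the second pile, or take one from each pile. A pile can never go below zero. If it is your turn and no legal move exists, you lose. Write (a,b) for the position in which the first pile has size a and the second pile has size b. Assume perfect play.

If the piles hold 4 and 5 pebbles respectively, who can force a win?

Ada wins.

Use the standard recursion: the mover loses at a terminal position; elsewhere, the mover wins exactly when some move hands the opponent an L position.
No move ever increases a pile, so every position that can arise here has a ≤ 4 and b ≤ 5; it is enough to label the cells with 0 ≤ a ≤ 4 and 0 ≤ b ≤ 5.
Every move lowers a or b (never raises either), so fill the grid row by row in increasing a, and left to right within a row: each cell's successors are then already labelled.
      b=0  b=1  b=2  b=3  b=4  b=5
a=0:    L    L    L    W    W    W
a=1:    W    W    W    W    L    L
a=2:    L    L    L    W    W    W
a=3:    W    W    W    W    L    L
a=4:    L    L    L    W    W    W
Cells with no legal move (terminal, hence L): (0,0), (0,1), (0,2).
The remaining L cells, each justified by listing all of its moves:
(1,4): only reaches (0,4)(W), (1,1)(W), (1,0)(W), (0,3)(W), all W → L
(1,5): only reaches (0,5)(W), (1,2)(W), (1,1)(W), (0,4)(W), all W → L
(2,0): only reaches (1,0)(W), which is W → L
(2,1): only reaches (1,1)(W), (1,0)(W), all W → L
(2,2): only reaches (1,2)(W), (1,1)(W), all W → L
(3,4): only reaches (2,4)(W), (0,4)(W), (3,1)(W), (3,0)(W), (2,3)(W), all W → L
(3,5): only reaches (2,5)(W), (0,5)(W), (3,2)(W), (3,1)(W), (2,4)(W), all W → L
(4,0): only reaches (3,0)(W), (1,0)(W), all W → L
(4,1): only reaches (3,1)(W), (1,1)(W), (3,0)(W), all W → L
(4,2): only reaches (3,2)(W), (1,2)(W), (3,1)(W), all W → L
Every other cell has at least one move into one of the L cells above, so it is W.
The starting position (4,5) is W: Ada should move to (3,5), handing over an L position.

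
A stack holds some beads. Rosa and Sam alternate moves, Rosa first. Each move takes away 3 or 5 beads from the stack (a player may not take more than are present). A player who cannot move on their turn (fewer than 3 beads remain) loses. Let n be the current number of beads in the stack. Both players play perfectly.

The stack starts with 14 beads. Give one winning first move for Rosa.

Compute win/loss labels from the base case upward. A position with no move is L. Any other position is W if it can reach an L in one move, else L.
n=0: no move → L
n=1: no move → L
n=2: no move → L
n=3: reaches L-position 0 → W
n=4: reaches L-position 1 → W
n=5: reaches L-position 2 → W
n=6: reaches L-position 1 → W
n=7: reaches L-position 2 → W
n=8: only reaches 5(W), 3(W), all W → L
n=9: only reaches 6(W), 4(W), all W → L
n=10: only reaches 7(W), 5(W), all W → L
n=11: reaches L-position 8 → W
n=12: reaches L-position 9 → W
n=13: reaches L-position 10 → W
n=14: reaches L-position 9 → W
From 14, the L positions reachable in one move are: 9.

Remove 5, leaving 9.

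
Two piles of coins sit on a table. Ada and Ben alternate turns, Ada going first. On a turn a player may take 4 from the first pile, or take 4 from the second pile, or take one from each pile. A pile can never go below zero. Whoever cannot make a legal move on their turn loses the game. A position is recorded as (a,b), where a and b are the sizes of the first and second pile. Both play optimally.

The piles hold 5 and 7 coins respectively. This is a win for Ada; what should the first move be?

Positions with no move are L. A position that does have a move is losing for the player to move precisely when every available move leads to a winning position for the opponent. Fill in the labels:
No move ever increases a pile, so every position that can arise here has a ≤ 5 and b ≤ 7; it is enough to label the cells with 0 ≤ a ≤ 5 and 0 ≤ b ≤ 7.
Every move lowers a or b (never raises either), so fill the grid row by row in increasing a, and left to right within a row: each cell's successors are then already labelled.
      b=0  b=1  b=2  b=3  b=4  b=5  b=6  b=7
a=0:    L    L    L    L    W    W    W    W
a=1:    L    W    W    W    W    L    L    L
a=2:    L    W    L    L    W    L    W    W
a=3:    L    W    L    W    W    L    W    L
a=4:    W    W    W    W    L    L    W    L
a=5:    W    L    L    L    L    W    W    W
Cells with no legal move (terminal, hence L): (0,0), (0,1), (0,2), (0,3), (1,0), (2,0), (3,0).
The remaining L cells, each justified by listing all of its moves:
(1,5): only reaches (1,1)(W), (0,4)(W), all W → L
(1,6): only reaches (1,2)(W), (0,5)(W), all W → L
(1,7): only reaches (1,3)(W), (0,6)(W), all W → L
(2,2): only reaches (1,1)(W), which is W → L
(2,3): only reaches (1,2)(W), which is W → L
(2,5): only reaches (2,1)(W), (1,4)(W), all W → L
(3,2): only reaches (2,1)(W), which is W → L
(3,5): only reaches (3,1)(W), (2,4)(W), all W → L
(3,7): only reaches (3,3)(W), (2,6)(W), all W → L
(4,4): only reaches (0,4)(W), (4,0)(W), (3,3)(W), all W → L
(4,5): only reaches (0,5)(W), (4,1)(W), (3,4)(W), all W → L
(4,7): only reaches (0,7)(W), (4,3)(W), (3,6)(W), all W → L
(5,1): only reaches (1,1)(W), (4,0)(W), all W → L
(5,2): only reaches (1,2)(W), (4,1)(W), all W → L
(5,3): only reaches (1,3)(W), (4,2)(W), all W → L
(5,4): only reaches (1,4)(W), (5,0)(W), (4,3)(W), all W → L
Every other cell has at least one move into one of the L cells above, so it is W.
From (5,7), the L positions reachable in one move are: (1,7), (5,3). Any move reaching one of these is winning.

Move to (1,7).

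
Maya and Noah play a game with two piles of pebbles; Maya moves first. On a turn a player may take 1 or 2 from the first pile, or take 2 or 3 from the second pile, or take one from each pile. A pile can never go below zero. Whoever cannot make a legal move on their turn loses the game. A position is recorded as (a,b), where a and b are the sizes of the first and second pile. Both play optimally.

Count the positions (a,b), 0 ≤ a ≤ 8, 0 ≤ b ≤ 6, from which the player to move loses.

21

Use the standard recursion: the mover loses at a terminal position; elsewhere, the mover wins exactly when some move hands the opponent an L position.
Every move lowers a or b (never raises either), so fill the grid row by row in increasing a, and left to right within a row: each cell's successors are then already labelled.
      b=0  b=1  b=2  b=3  b=4  b=5  b=6
a=0:    L    L    W    W    W    L    L
a=1:    W    W    W    L    L    W    W
a=2:    W    W    L    W    W    W    W
a=3:    L    L    W    W    W    L    L
a=4:    W    W    W    L    L    W    W
a=5:    W    W    L    W    W    W    W
a=6:    L    L    W    W    W    L    L
a=7:    W    W    W    L    L    W    W
a=8:    W    W    L    W    W    W    W
Cells with no legal move (terminal, hence L): (0,0), (0,1).
The remaining L cells, each justified by listing all of its moves:
(0,5): moves to (0,3)(W), (0,2)(W); every one is W ⇒ L
(0,6): moves to (0,4)(W), (0,3)(W); every one is W ⇒ L
(1,3): moves to (0,3)(W), (1,1)(W), (1,0)(W), (0,2)(W); every one is W ⇒ L
(1,4): moves to (0,4)(W), (1,2)(W), (1,1)(W), (0,3)(W); every one is W ⇒ L
(2,2): moves to (1,2)(W), (0,2)(W), (2,0)(W), (1,1)(W); every one is W ⇒ L
(3,0): moves to (2,0)(W), (1,0)(W); every one is W ⇒ L
(3,1): moves to (2,1)(W), (1,1)(W), (2,0)(W); every one is W ⇒ L
(3,5): moves to (2,5)(W), (1,5)(W), (3,3)(W), (3,2)(W), (2,4)(W); every one is W ⇒ L
(3,6): moves to (2,6)(W), (1,6)(W), (3,4)(W), (3,3)(W), (2,5)(W); every one is W ⇒ L
(4,3): moves to (3,3)(W), (2,3)(W), (4,1)(W), (4,0)(W), (3,2)(W); every one is W ⇒ L
(4,4): moves to (3,4)(W), (2,4)(W), (4,2)(W), (4,1)(W), (3,3)(W); every one is W ⇒ L
(5,2): moves to (4,2)(W), (3,2)(W), (5,0)(W), (4,1)(W); every one is W ⇒ L
(6,0): moves to (5,0)(W), (4,0)(W); every one is W ⇒ L
(6,1): moves to (5,1)(W), (4,1)(W), (5,0)(W); every one is W ⇒ L
(6,5): moves to (5,5)(W), (4,5)(W), (6,3)(W), (6,2)(W), (5,4)(W); every one is W ⇒ L
(6,6): moves to (5,6)(W), (4,6)(W), (6,4)(W), (6,3)(W), (5,5)(W); every one is W ⇒ L
(7,3): moves to (6,3)(W), (5,3)(W), (7,1)(W), (7,0)(W), (6,2)(W); every one is W ⇒ L
(7,4): moves to (6,4)(W), (5,4)(W), (7,2)(W), (7,1)(W), (6,3)(W); every one is W ⇒ L
(8,2): moves to (7,2)(W), (6,2)(W), (8,0)(W), (7,1)(W); every one is W ⇒ L
Every other cell has at least one move into one of the L cells above, so it is W.
L cells per row: a=0: 4, a=1: 2, a=2: 1, a=3: 4, a=4: 2, a=5: 1, a=6: 4, a=7: 2, a=8: 1; total 21.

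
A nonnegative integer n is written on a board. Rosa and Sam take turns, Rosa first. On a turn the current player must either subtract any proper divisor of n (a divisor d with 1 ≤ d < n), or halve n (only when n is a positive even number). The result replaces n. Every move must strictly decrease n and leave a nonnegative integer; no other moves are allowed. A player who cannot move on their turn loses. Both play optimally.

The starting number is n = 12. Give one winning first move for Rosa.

Move to 9.

Work bottom-up. With no move the player to move loses. Otherwise the position is W if at least one move leads to an L position for the opponent, and L if every move leads to a W.
n=0: no move → L
n=1: no move → L
n=2: can move to 1, which is L ⇒ W
n=3: the only move is to 2(W), a W ⇒ L
n=4: can move to 3, which is L ⇒ W
n=5: the only move is to 4(W), a W ⇒ L
n=6: can move to 3, which is L ⇒ W
n=7: the only move is to 6(W), a W ⇒ L
n=8: can move to 7, which is L ⇒ W
n=9: moves to 6(W), 8(W); every one is W ⇒ L
n=10: can move to 5, which is L ⇒ W
n=11: the only move is to 10(W), a W ⇒ L
n=12: can move to 9, which is L ⇒ W
From 12, the L positions reachable in one move are: 9, 11. Any move reaching one of these is winning.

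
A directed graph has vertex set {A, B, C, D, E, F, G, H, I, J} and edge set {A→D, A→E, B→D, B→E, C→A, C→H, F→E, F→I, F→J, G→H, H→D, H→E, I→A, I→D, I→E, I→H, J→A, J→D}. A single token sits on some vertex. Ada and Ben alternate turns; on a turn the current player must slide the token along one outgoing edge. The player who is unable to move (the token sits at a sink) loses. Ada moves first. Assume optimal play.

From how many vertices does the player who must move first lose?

4

Label each position W (a win for the player to move) or L (a loss). A position with no legal move is L; any other position is W exactly when some move reaches an L, and L when every move reaches a W.
Every edge goes from a vertex to one that appears earlier in the order E, D, A, H, I, B, J, F, G, C, so processing vertices in that order labels each vertex after all of its successors.
E: no outgoing edge → L
D: no outgoing edge → L
A: W (go to D, an L position)
H: W (go to D, an L position)
I: W (go to D, an L position)
B: W (go to D, an L position)
J: W (go to D, an L position)
F: W (go to E, an L position)
G: L (sole option H(W) is W)
C: L (options H(W), A(W) are all W)
The L vertices are C, D, E, G; that is 4 in all.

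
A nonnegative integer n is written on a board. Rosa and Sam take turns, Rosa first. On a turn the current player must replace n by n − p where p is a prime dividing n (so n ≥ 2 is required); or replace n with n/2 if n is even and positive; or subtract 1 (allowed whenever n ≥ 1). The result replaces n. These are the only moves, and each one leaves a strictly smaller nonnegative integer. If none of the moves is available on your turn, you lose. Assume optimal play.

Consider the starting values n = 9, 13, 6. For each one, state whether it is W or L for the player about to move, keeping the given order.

9: L, 13: W, 6: W

Work bottom-up. With no move the player to move loses. Otherwise the position is W if at least one move leads to an L position for the opponent, and L if every move leads to a W.
n=0: no move → L
n=1: reaches L-position 0 → W
n=2: reaches L-position 0 → W
n=3: reaches L-position 0 → W
n=4: only reaches 2(W), 3(W), all W → L
n=5: reaches L-position 0 → W
n=6: reaches L-position 4 → W
n=7: reaches L-position 0 → W
n=8: reaches L-position 4 → W
n=9: only reaches 6(W), 8(W), all W → L
n=10: reaches L-position 9 → W
n=11: reaches L-position 0 → W
n=12: reaches L-position 9 → W
n=13: reaches L-position 0 → W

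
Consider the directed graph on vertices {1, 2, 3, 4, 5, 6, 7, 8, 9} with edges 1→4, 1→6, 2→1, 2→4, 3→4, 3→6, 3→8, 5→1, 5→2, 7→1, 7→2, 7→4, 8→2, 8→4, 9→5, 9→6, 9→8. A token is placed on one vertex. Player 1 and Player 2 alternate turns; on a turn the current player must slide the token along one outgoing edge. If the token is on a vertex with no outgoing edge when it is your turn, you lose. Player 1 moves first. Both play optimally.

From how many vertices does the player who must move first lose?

Build the W/L table. Terminal = L. A non-terminal position is W if it has a move to some L; otherwise it is L.
Every edge goes from a vertex to one that appears earlier in the order 6, 4, 1, 2, 7, 8, 3, 5, 9, so processing vertices in that order labels each vertex after all of its successors.
6: no outgoing edge → L
4: no outgoing edge → L
1: can move to 4, which is L ⇒ W
2: can move to 4, which is L ⇒ W
7: can move to 4, which is L ⇒ W
8: can move to 4, which is L ⇒ W
3: can move to 4, which is L ⇒ W
5: moves to 2(W), 1(W); every one is W ⇒ L
9: can move to 5, which is L ⇒ W
The L vertices are 4, 5, 6; that is 3 in all.

3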